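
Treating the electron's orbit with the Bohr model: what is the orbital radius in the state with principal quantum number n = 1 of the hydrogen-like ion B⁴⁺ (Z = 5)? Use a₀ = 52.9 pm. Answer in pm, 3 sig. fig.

10.6 pm

r_n = n²a₀/Z = 1² × 52.9 / 5
    = 1 × 52.9 / 5 = 10.6 pm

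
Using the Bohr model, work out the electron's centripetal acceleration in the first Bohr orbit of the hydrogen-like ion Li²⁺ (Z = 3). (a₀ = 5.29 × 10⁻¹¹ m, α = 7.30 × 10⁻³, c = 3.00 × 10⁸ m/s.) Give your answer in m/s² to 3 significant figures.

2.45 × 10²⁴ m/s²

r = n²a₀/Z = 1.76 × 10⁻¹¹ m, v = Zαc/n = 6.57 × 10⁶ m/s
a = v²/r = (6.57 × 10⁶)² / 1.76 × 10⁻¹¹ = 2.45 × 10²⁴ m/s²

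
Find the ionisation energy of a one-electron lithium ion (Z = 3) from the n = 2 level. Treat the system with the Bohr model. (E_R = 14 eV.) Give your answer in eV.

E_n = −E_R·Z²/n² = −14 × 3²/2² eV = -32 eV
Ionisation energy = −E_n = 32 eV

32 eV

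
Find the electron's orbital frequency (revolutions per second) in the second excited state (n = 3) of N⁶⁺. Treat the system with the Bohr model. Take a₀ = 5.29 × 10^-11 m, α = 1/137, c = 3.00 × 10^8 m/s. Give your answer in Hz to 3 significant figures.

1.20 × 10^16 Hz

r = n²a₀/Z = 6.80 × 10^-11 m, v = Zαc/n = 5.11 × 10^6 m/s
f = v/(2πr) = 1.20 × 10^16 Hz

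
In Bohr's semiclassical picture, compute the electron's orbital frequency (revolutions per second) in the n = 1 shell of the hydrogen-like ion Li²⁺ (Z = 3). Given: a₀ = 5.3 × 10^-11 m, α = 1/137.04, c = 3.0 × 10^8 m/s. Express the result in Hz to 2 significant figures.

r = n²a₀/Z = 1.8 × 10^-11 m, v = Zαc/n = 6.6 × 10^6 m/s
f = v/(2πr) = 5.9 × 10^16 Hz

5.9 × 10^16 Hz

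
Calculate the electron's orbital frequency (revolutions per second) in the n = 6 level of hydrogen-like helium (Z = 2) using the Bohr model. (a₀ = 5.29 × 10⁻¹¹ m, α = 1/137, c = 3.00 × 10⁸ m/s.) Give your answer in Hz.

r = n²a₀/Z = 9.52 × 10⁻¹⁰ m, v = Zαc/n = 7.30 × 10⁵ m/s
f = v/(2πr) = 1.22 × 10¹⁴ Hz

1.22 × 10¹⁴ Hz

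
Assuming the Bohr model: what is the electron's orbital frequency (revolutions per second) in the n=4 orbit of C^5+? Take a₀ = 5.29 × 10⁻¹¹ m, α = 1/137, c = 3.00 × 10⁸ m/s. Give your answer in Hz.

3.71 × 10¹⁵ Hz

r = n²a₀/Z = 1.41 × 10⁻¹⁰ m, v = Zαc/n = 3.28 × 10⁶ m/s
f = v/(2πr) = 3.71 × 10¹⁵ Hz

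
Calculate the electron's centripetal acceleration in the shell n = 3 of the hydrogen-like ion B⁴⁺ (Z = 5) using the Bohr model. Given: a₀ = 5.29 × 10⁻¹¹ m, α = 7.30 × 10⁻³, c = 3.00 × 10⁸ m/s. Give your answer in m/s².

1.40 × 10²³ m/s²

r = n²a₀/Z = 9.52 × 10⁻¹¹ m, v = Zαc/n = 3.65 × 10⁶ m/s
a = v²/r = (3.65 × 10⁶)² / 9.52 × 10⁻¹¹ = 1.40 × 10²³ m/s²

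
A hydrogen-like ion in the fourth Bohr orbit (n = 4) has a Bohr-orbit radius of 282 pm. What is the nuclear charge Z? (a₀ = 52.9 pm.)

3

r_n = n²a₀/Z ⇒ Z = n²a₀/r = 4² × 52.9 / 282 ≈ 3.00
Z = 3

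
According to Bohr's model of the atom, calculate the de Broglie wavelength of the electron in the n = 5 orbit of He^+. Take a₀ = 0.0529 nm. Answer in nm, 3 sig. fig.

The Bohr quantisation condition is nλ = 2πr_n.
r_n = n²a₀/Z = 0.661 nm
λ = 2πr_n/n = 2π·0.661/5 = 0.831 nm

0.831 nm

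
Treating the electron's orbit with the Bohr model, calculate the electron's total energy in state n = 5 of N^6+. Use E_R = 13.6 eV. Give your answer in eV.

E_n = −E_R·Z²/n² = −13.6 × 7²/5² = -26.7 eV

-26.7 eV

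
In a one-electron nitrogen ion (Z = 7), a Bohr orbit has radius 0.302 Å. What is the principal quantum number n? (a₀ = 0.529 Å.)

2

r_n = n²a₀/Z ⇒ n² = rZ/a₀ = 0.302 × 7 / 0.529 ≈ 4.00
n = 2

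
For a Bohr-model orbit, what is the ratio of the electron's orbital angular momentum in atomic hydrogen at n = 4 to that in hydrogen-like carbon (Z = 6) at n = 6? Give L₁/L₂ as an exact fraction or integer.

2/3

L = nℏ is independent of Z.
L₁/L₂ = n₁/n₂ = 4/6 = 2/3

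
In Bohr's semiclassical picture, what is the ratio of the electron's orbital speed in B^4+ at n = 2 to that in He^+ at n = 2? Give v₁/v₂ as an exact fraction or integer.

5/2

v ∝ Z^1 · n^-1
v₁/v₂ = (5/2)^1 · (2/2)^-1 = 5/2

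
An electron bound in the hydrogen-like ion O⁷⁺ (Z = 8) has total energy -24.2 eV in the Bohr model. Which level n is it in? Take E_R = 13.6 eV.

E_n = −E_R Z²/n² ⇒ n² = E_R Z²/(−E_n) = 13.6 × 8² / 24.2 ≈ 35.97
n = 6

6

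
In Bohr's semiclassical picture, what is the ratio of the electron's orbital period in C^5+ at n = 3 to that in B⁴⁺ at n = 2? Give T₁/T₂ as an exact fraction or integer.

75/32

T ∝ Z^-2 · n^3
T₁/T₂ = (6/5)^-2 · (3/2)^3 = 75/32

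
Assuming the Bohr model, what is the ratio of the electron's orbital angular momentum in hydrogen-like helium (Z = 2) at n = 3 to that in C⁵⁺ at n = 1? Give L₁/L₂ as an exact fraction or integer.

3

L = nℏ is independent of Z.
L₁/L₂ = n₁/n₂ = 3/1 = 3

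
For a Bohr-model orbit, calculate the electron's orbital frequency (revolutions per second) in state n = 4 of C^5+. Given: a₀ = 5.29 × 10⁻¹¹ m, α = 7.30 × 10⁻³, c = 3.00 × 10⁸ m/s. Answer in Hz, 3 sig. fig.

3.71 × 10¹⁵ Hz

r = n²a₀/Z = 1.41 × 10⁻¹⁰ m, v = Zαc/n = 3.29 × 10⁶ m/s
f = v/(2πr) = 3.71 × 10¹⁵ Hz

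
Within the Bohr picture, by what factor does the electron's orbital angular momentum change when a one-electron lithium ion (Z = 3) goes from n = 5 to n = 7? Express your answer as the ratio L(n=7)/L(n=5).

7/5

L = nℏ depends only on n, so L ∝ n.
L(n=7)/L(n=5) = (7/5)^1 = 7/5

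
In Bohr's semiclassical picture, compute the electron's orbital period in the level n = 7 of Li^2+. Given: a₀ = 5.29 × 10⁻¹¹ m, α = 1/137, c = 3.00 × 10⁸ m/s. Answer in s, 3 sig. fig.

5.78 × 10⁻¹⁵ s

r = n²a₀/Z = 7²·5.29 × 10⁻¹¹/3 = 8.64 × 10⁻¹⁰ m
v = Zαc/n = 3·0.00730·3.00 × 10⁸/7 = 9.38 × 10⁵ m/s
T = 2πr/v = 5.78 × 10⁻¹⁵ s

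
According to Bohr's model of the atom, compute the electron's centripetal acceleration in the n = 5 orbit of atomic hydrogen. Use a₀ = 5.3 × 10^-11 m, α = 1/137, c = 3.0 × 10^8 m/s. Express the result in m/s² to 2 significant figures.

r = n²a₀/Z = 1.3 × 10^-9 m, v = Zαc/n = 4.4 × 10^5 m/s
a = v²/r = (4.4 × 10^5)² / 1.3 × 10^-9 = 1.4 × 10^20 m/s²

1.4 × 10^20 m/s²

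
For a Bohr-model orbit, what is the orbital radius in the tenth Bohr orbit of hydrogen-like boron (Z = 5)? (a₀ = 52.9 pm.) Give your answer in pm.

r_n = n²a₀/Z = 10² × 52.9 / 5
    = 100 × 52.9 / 5 = 1060 pm

1060 pm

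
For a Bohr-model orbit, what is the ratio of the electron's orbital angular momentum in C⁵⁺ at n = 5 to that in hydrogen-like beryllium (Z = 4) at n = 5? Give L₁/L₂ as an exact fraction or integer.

L = nℏ is independent of Z.
L₁/L₂ = n₁/n₂ = 5/5 = 1

1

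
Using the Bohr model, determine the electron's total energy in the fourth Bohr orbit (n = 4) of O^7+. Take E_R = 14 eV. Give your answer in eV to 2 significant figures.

E_n = −E_R·Z²/n² = −14 × 8²/4² = -56 eV

-56 eV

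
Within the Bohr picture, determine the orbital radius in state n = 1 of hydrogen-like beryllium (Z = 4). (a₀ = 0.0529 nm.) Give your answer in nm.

r_n = n²a₀/Z = 1² × 0.0529 / 4
    = 1 × 0.0529 / 4 = 0.0132 nm

0.0132 nm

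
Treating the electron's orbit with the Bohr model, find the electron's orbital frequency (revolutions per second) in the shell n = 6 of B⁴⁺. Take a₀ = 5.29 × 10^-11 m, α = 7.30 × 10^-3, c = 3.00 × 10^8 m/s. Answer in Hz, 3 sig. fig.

r = n²a₀/Z = 3.81 × 10^-10 m, v = Zαc/n = 1.82 × 10^6 m/s
f = v/(2πr) = 7.63 × 10^14 Hz

7.63 × 10^14 Hz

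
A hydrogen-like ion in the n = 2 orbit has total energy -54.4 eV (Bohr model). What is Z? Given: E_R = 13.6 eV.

E_n = −E_R Z²/n² ⇒ Z² = −E_n n²/E_R = 54.4 × 2² / 13.6 ≈ 16.00
Z = 4

4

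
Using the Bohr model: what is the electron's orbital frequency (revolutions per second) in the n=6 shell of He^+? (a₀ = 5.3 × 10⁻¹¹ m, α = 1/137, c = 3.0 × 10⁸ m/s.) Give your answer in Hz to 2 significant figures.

1.2 × 10¹⁴ Hz

r = n²a₀/Z = 9.5 × 10⁻¹⁰ m, v = Zαc/n = 7.3 × 10⁵ m/s
f = v/(2πr) = 1.2 × 10¹⁴ Hz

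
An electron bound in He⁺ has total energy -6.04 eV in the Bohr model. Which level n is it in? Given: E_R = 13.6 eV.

E_n = −E_R Z²/n² ⇒ n² = E_R Z²/(−E_n) = 13.6 × 2² / 6.04 ≈ 9.01
n = 3

3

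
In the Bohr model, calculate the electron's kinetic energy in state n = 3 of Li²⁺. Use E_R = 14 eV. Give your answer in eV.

14 eV

For a Coulomb orbit the virial theorem gives K = −E_n.
E_n = −E_R·Z²/n², so K = E_R·Z²/n² = 14 × 3²/3² = 14 eV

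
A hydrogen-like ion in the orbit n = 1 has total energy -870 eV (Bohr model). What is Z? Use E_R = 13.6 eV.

8

E_n = −E_R Z²/n² ⇒ Z² = −E_n n²/E_R = 870 × 1² / 13.6 ≈ 63.97
Z = 8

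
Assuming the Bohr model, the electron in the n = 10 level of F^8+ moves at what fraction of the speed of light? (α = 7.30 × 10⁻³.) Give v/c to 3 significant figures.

0.00657

v_n = Zαc/n, so v/c = Zα/n = 9 × 0.00730 / 10 = 0.00657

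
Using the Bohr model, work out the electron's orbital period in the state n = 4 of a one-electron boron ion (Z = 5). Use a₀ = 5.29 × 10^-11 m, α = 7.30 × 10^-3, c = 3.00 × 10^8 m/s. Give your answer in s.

3.89 × 10^-16 s

r = n²a₀/Z = 4²·5.29 × 10^-11/5 = 1.69 × 10^-10 m
v = Zαc/n = 5·0.00730·3.00 × 10^8/4 = 2.74 × 10^6 m/s
T = 2πr/v = 3.89 × 10^-16 s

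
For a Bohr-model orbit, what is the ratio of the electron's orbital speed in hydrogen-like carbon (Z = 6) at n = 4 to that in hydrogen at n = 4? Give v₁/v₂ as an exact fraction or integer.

v ∝ Z^1 · n^-1
v₁/v₂ = (6/1)^1 · (4/4)^-1 = 6

6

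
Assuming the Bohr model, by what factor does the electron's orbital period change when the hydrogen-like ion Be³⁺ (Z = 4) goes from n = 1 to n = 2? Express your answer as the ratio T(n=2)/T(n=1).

T ∝ Z^-2 · n^3; with Z fixed, T ∝ n^3.
T(n=2)/T(n=1) = (2/1)^3 = 8

8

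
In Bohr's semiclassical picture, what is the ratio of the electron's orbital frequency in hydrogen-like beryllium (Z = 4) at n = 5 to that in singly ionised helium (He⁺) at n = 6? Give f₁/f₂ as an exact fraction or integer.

f ∝ Z^2 · n^-3
f₁/f₂ = (4/2)^2 · (5/6)^-3 = 864/125

864/125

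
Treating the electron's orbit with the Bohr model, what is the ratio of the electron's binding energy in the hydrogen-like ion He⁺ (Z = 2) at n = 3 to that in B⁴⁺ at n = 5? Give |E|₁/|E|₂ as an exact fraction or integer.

4/9

|E| ∝ Z^2 · n^-2
|E|₁/|E|₂ = (2/5)^2 · (3/5)^-2 = 4/9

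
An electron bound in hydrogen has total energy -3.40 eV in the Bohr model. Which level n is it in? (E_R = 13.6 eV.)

2

E_n = −E_R Z²/n² ⇒ n² = E_R Z²/(−E_n) = 13.6 × 1² / 3.40 ≈ 4.00
n = 2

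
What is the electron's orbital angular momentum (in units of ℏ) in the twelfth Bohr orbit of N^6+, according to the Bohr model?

12

L_n = nℏ, so L/ℏ = n = 12.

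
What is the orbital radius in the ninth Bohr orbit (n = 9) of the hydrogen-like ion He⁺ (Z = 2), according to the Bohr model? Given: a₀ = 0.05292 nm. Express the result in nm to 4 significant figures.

r_n = n²a₀/Z = 9² × 0.05292 / 2
    = 81 × 0.05292 / 2 = 2.143 nm

2.143 nm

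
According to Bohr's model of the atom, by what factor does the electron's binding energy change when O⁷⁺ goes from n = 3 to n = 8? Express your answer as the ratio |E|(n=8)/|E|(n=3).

|E| ∝ Z^2 · n^-2; with Z fixed, |E| ∝ n^-2.
|E|(n=8)/|E|(n=3) = (8/3)^-2 = 9/64

9/64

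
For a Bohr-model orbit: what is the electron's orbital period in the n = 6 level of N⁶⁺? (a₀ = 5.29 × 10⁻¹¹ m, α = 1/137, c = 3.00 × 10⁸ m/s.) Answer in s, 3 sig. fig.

6.69 × 10⁻¹⁶ s

r = n²a₀/Z = 6²·5.29 × 10⁻¹¹/7 = 2.72 × 10⁻¹⁰ m
v = Zαc/n = 7·0.00730·3.00 × 10⁸/6 = 2.55 × 10⁶ m/s
T = 2πr/v = 6.69 × 10⁻¹⁶ s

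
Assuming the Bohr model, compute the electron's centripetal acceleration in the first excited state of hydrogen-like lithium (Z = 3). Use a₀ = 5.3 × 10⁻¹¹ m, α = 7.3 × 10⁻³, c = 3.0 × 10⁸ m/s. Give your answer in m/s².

r = n²a₀/Z = 7.1 × 10⁻¹¹ m, v = Zαc/n = 3.3 × 10⁶ m/s
a = v²/r = (3.3 × 10⁶)² / 7.1 × 10⁻¹¹ = 1.5 × 10²³ m/s²

1.5 × 10²³ m/s²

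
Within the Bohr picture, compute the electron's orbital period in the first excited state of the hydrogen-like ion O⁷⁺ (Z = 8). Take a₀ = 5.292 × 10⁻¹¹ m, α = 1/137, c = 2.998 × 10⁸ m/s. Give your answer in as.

r = n²a₀/Z = 2²·5.292 × 10⁻¹¹/8 = 2.646 × 10⁻¹¹ m
v = Zαc/n = 8·0.007299·2.998 × 10⁸/2 = 8.753 × 10⁶ m/s
T = 2πr/v = 1.899 × 10⁻¹⁷ s = 18.99 as

18.99 as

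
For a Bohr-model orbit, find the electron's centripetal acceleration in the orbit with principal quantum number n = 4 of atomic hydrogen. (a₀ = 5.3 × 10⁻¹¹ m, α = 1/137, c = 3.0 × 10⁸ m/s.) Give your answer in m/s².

r = n²a₀/Z = 8.5 × 10⁻¹⁰ m, v = Zαc/n = 5.5 × 10⁵ m/s
a = v²/r = (5.5 × 10⁵)² / 8.5 × 10⁻¹⁰ = 3.5 × 10²⁰ m/s²

3.5 × 10²⁰ m/s²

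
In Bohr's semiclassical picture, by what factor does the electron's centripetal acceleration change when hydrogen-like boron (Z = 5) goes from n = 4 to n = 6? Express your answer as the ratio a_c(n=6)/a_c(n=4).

16/81

a_c ∝ Z^3 · n^-4; with Z fixed, a_c ∝ n^-4.
a_c(n=6)/a_c(n=4) = (6/4)^-4 = 16/81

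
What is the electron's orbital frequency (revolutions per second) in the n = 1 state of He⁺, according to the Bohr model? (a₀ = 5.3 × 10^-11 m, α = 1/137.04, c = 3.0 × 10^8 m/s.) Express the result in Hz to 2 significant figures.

r = n²a₀/Z = 2.6 × 10^-11 m, v = Zαc/n = 4.4 × 10^6 m/s
f = v/(2πr) = 2.6 × 10^16 Hz

2.6 × 10^16 Hz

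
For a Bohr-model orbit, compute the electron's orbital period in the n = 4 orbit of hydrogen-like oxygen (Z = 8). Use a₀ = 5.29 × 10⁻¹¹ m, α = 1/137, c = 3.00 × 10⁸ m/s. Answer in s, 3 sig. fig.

r = n²a₀/Z = 4²·5.29 × 10⁻¹¹/8 = 1.06 × 10⁻¹⁰ m
v = Zαc/n = 8·0.00730·3.00 × 10⁸/4 = 4.38 × 10⁶ m/s
T = 2πr/v = 1.52 × 10⁻¹⁶ s

1.52 × 10⁻¹⁶ s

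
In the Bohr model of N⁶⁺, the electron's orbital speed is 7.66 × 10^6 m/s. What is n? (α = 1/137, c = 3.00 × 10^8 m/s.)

2

v_n = Zαc/n ⇒ n = Zαc/v = 7 × 0.00730 × 3.00 × 10^8 / 7.66 × 10^6 ≈ 2.00
n = 2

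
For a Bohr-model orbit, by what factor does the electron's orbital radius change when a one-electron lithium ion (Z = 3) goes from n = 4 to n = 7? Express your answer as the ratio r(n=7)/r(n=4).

r ∝ Z^-1 · n^2; with Z fixed, r ∝ n^2.
r(n=7)/r(n=4) = (7/4)^2 = 49/16

49/16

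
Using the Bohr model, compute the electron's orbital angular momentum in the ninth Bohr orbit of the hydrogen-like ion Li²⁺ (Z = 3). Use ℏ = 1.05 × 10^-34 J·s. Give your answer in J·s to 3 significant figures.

L_n = nℏ = 9 × 1.05 × 10^-34 = 9.45 × 10^-34 J·s

9.45 × 10^-34 J·s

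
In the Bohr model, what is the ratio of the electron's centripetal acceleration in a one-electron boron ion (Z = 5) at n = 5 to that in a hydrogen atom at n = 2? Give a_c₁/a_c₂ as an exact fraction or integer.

a_c ∝ Z^3 · n^-4
a_c₁/a_c₂ = (5/1)^3 · (5/2)^-4 = 16/5

16/5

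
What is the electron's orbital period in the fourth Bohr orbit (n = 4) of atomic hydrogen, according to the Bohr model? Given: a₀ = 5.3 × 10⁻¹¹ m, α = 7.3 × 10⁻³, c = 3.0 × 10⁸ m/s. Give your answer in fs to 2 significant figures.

9.7 fs

r = n²a₀/Z = 4²·5.3 × 10⁻¹¹/1 = 8.5 × 10⁻¹⁰ m
v = Zαc/n = 1·0.0073·3.0 × 10⁸/4 = 5.5 × 10⁵ m/s
T = 2πr/v = 9.7 × 10⁻¹⁵ s = 9.7 fs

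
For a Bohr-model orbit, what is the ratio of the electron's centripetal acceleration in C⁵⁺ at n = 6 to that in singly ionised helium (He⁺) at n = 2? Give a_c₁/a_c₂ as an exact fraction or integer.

1/3

a_c ∝ Z^3 · n^-4
a_c₁/a_c₂ = (6/2)^3 · (6/2)^-4 = 1/3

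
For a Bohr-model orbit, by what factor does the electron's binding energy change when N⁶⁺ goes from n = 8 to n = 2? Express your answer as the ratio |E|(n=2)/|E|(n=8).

|E| ∝ Z^2 · n^-2; with Z fixed, |E| ∝ n^-2.
|E|(n=2)/|E|(n=8) = (2/8)^-2 = 16

16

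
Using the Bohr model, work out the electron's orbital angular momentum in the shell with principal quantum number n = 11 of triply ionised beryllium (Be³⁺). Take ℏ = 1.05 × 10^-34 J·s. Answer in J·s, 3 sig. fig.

1.16 × 10^-33 J·s

L_n = nℏ = 11 × 1.05 × 10^-34 = 1.16 × 10^-33 J·s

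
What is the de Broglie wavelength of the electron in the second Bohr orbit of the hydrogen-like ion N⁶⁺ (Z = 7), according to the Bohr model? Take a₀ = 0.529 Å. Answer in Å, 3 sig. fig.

The Bohr quantisation condition is nλ = 2πr_n.
r_n = n²a₀/Z = 0.302 Å
λ = 2πr_n/n = 2π·0.302/2 = 0.950 Å

0.950 Å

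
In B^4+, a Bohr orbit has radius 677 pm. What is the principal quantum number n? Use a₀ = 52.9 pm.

8

r_n = n²a₀/Z ⇒ n² = rZ/a₀ = 677 × 5 / 52.9 ≈ 63.99
n = 8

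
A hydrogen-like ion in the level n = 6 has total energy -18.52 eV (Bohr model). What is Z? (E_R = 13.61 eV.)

7

E_n = −E_R Z²/n² ⇒ Z² = −E_n n²/E_R = 18.52 × 6² / 13.61 ≈ 48.99
Z = 7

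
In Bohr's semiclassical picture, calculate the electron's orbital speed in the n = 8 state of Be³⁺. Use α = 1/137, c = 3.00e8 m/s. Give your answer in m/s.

v_n = Zαc/n = 4 × 0.00730 × 3.00e8 / 8
    = 1.09e6 m/s

1.09e6 m/s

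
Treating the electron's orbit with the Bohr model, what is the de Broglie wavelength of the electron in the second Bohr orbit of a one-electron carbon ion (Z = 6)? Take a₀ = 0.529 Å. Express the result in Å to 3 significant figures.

The Bohr quantisation condition is nλ = 2πr_n.
r_n = n²a₀/Z = 0.353 Å
λ = 2πr_n/n = 2π·0.353/2 = 1.11 Å

1.11 Å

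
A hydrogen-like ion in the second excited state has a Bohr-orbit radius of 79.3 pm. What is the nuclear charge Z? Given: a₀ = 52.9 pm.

r_n = n²a₀/Z ⇒ Z = n²a₀/r = 3² × 52.9 / 79.3 ≈ 6.00
Z = 6

6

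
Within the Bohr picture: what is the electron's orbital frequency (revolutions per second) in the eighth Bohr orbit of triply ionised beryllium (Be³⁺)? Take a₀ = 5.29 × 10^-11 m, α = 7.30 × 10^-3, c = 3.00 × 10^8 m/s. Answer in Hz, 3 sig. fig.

2.06 × 10^14 Hz

r = n²a₀/Z = 8.46 × 10^-10 m, v = Zαc/n = 1.09 × 10^6 m/s
f = v/(2πr) = 2.06 × 10^14 Hz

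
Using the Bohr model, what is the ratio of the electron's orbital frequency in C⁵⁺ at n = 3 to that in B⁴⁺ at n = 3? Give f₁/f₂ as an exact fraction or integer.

36/25

f ∝ Z^2 · n^-3
f₁/f₂ = (6/5)^2 · (3/3)^-3 = 36/25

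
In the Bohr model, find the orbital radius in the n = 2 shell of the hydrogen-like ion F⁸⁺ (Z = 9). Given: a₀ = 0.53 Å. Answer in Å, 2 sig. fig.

r_n = n²a₀/Z = 2² × 0.53 / 9
    = 4 × 0.53 / 9 = 0.24 Å

0.24 Å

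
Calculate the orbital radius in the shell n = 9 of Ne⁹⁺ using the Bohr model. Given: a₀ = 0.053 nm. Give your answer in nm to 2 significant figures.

0.43 nm

r_n = n²a₀/Z = 9² × 0.053 / 10
    = 81 × 0.053 / 10 = 0.43 nm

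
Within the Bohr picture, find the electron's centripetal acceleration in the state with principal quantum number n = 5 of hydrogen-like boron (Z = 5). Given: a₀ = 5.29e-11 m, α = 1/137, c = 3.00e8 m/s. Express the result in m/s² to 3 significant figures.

r = n²a₀/Z = 2.64e-10 m, v = Zαc/n = 2.19e6 m/s
a = v²/r = (2.19e6)² / 2.64e-10 = 1.81e22 m/s²

1.81e22 m/s²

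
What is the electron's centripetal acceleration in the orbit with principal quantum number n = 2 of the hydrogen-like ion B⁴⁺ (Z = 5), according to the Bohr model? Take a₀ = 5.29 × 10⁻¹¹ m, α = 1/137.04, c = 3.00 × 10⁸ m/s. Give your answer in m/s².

r = n²a₀/Z = 4.23 × 10⁻¹¹ m, v = Zαc/n = 5.47 × 10⁶ m/s
a = v²/r = (5.47 × 10⁶)² / 4.23 × 10⁻¹¹ = 7.08 × 10²³ m/s²

7.08 × 10²³ m/s²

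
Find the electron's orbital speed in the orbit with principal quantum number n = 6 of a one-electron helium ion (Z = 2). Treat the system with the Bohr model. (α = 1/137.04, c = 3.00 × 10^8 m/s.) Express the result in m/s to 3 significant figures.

v_n = Zαc/n = 2 × 0.00730 × 3.00 × 10^8 / 6
    = 7.30 × 10^5 m/s

7.30 × 10^5 m/s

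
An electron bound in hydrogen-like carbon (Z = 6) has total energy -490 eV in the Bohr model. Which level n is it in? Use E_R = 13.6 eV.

E_n = −E_R Z²/n² ⇒ n² = E_R Z²/(−E_n) = 13.6 × 6² / 490 ≈ 1.00
n = 1

1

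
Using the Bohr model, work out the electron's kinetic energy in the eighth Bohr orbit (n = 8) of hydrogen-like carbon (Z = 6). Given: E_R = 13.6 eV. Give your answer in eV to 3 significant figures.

7.65 eV

For a Coulomb orbit the virial theorem gives K = −E_n.
E_n = −E_R·Z²/n², so K = E_R·Z²/n² = 13.6 × 6²/8² = 7.65 eV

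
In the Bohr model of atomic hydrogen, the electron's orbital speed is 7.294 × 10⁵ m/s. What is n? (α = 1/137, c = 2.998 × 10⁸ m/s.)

3

v_n = Zαc/n ⇒ n = Zαc/v = 1 × 0.007299 × 2.998 × 10⁸ / 7.294 × 10⁵ ≈ 3.00
n = 3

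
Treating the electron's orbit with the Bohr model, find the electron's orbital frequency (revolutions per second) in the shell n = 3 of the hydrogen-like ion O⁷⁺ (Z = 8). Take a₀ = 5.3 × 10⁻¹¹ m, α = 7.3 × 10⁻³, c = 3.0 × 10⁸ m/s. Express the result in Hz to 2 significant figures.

1.6 × 10¹⁶ Hz

r = n²a₀/Z = 6.0 × 10⁻¹¹ m, v = Zαc/n = 5.8 × 10⁶ m/s
f = v/(2πr) = 1.6 × 10¹⁶ Hz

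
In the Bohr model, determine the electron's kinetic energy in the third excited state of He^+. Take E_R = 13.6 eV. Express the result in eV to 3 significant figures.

3.40 eV

For a Coulomb orbit the virial theorem gives K = −E_n.
E_n = −E_R·Z²/n², so K = E_R·Z²/n² = 13.6 × 2²/4² = 3.40 eV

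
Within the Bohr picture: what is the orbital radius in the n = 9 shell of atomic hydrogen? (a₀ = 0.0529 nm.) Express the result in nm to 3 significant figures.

r_n = n²a₀/Z = 9² × 0.0529 / 1
    = 81 × 0.0529 / 1 = 4.28 nm

4.28 nm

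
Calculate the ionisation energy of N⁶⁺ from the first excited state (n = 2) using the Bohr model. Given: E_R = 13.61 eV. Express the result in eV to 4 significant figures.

166.7 eV

E_n = −E_R·Z²/n² = −13.61 × 7²/2² eV = -166.7 eV
Ionisation energy = −E_n = 166.7 eV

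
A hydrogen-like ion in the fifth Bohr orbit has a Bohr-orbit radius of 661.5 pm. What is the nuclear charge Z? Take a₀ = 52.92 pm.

2

r_n = n²a₀/Z ⇒ Z = n²a₀/r = 5² × 52.92 / 661.5 ≈ 2.00
Z = 2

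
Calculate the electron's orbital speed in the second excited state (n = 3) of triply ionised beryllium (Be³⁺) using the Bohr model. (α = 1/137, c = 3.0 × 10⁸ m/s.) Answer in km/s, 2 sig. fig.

2900 km/s

v_n = Zαc/n = 4 × 0.0073 × 3.0 × 10⁸ / 3
    = 2900 km/s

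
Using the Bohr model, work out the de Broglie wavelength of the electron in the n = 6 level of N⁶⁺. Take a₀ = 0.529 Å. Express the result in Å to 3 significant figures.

2.85 Å

The Bohr quantisation condition is nλ = 2πr_n.
r_n = n²a₀/Z = 2.72 Å
λ = 2πr_n/n = 2π·2.72/6 = 2.85 Å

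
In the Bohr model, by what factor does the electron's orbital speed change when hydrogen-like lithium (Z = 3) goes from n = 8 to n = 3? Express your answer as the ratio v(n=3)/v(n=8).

8/3

v ∝ Z^1 · n^-1; with Z fixed, v ∝ n^-1.
v(n=3)/v(n=8) = (3/8)^-1 = 8/3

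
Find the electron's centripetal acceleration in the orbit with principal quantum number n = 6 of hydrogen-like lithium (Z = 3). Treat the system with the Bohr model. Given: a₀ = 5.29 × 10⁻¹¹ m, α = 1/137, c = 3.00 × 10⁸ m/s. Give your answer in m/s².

r = n²a₀/Z = 6.35 × 10⁻¹⁰ m, v = Zαc/n = 1.09 × 10⁶ m/s
a = v²/r = (1.09 × 10⁶)² / 6.35 × 10⁻¹⁰ = 1.89 × 10²¹ m/s²

1.89 × 10²¹ m/s²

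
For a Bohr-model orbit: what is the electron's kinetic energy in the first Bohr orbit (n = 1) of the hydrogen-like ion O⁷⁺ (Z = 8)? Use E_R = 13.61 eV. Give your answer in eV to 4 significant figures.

871.0 eV

For a Coulomb orbit the virial theorem gives K = −E_n.
E_n = −E_R·Z²/n², so K = E_R·Z²/n² = 13.61 × 8²/1² = 871.0 eV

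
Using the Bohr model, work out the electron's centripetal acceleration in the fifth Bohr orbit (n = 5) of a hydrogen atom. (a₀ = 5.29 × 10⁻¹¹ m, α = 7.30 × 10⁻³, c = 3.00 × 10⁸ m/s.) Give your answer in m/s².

1.45 × 10²⁰ m/s²

r = n²a₀/Z = 1.32 × 10⁻⁹ m, v = Zαc/n = 4.38 × 10⁵ m/s
a = v²/r = (4.38 × 10⁵)² / 1.32 × 10⁻⁹ = 1.45 × 10²⁰ m/s²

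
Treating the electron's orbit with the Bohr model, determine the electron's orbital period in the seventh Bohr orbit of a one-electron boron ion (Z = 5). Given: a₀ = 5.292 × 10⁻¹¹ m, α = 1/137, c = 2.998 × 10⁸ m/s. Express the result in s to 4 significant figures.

r = n²a₀/Z = 7²·5.292 × 10⁻¹¹/5 = 5.186 × 10⁻¹⁰ m
v = Zαc/n = 5·0.007299·2.998 × 10⁸/7 = 1.563 × 10⁶ m/s
T = 2πr/v = 2.085 × 10⁻¹⁵ s

2.085 × 10⁻¹⁵ s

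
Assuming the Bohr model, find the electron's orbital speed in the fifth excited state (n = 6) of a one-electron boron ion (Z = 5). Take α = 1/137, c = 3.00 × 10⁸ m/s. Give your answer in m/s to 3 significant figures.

v_n = Zαc/n = 5 × 0.00730 × 3.00 × 10⁸ / 6
    = 1.82 × 10⁶ m/s

1.82 × 10⁶ m/s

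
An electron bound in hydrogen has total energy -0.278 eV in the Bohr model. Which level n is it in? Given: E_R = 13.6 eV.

E_n = −E_R Z²/n² ⇒ n² = E_R Z²/(−E_n) = 13.6 × 1² / 0.278 ≈ 48.92
n = 7

7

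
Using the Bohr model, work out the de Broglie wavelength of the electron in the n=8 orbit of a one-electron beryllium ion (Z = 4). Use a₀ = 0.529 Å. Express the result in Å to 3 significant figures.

The Bohr quantisation condition is nλ = 2πr_n.
r_n = n²a₀/Z = 8.46 Å
λ = 2πr_n/n = 2π·8.46/8 = 6.65 Å

6.65 Å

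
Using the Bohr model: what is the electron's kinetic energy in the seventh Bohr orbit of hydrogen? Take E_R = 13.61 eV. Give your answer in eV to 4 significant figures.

0.2778 eV

For a Coulomb orbit the virial theorem gives K = −E_n.
E_n = −E_R·Z²/n², so K = E_R·Z²/n² = 13.61 × 1²/7² = 0.2778 eV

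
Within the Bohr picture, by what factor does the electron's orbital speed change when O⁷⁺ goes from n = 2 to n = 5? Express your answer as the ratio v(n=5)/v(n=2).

2/5

v ∝ Z^1 · n^-1; with Z fixed, v ∝ n^-1.
v(n=5)/v(n=2) = (5/2)^-1 = 2/5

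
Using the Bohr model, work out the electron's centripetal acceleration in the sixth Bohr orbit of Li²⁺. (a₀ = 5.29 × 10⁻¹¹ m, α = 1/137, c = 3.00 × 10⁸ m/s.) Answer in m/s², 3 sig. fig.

1.89 × 10²¹ m/s²

r = n²a₀/Z = 6.35 × 10⁻¹⁰ m, v = Zαc/n = 1.09 × 10⁶ m/s
a = v²/r = (1.09 × 10⁶)² / 6.35 × 10⁻¹⁰ = 1.89 × 10²¹ m/s²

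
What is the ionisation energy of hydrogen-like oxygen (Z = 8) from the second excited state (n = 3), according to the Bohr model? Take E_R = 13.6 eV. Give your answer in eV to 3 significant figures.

E_n = −E_R·Z²/n² = −13.6 × 8²/3² eV = -96.7 eV
Ionisation energy = −E_n = 96.7 eV

96.7 eV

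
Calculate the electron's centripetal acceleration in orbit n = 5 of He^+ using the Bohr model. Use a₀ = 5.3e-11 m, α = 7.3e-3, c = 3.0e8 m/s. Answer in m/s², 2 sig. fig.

1.2e21 m/s²

r = n²a₀/Z = 6.6e-10 m, v = Zαc/n = 8.8e5 m/s
a = v²/r = (8.8e5)² / 6.6e-10 = 1.2e21 m/s²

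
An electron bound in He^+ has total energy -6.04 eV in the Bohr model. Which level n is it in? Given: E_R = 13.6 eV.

E_n = −E_R Z²/n² ⇒ n² = E_R Z²/(−E_n) = 13.6 × 2² / 6.04 ≈ 9.01
n = 3

3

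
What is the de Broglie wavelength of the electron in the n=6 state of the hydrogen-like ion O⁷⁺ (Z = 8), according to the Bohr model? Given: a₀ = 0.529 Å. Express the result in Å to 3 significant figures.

The Bohr quantisation condition is nλ = 2πr_n.
r_n = n²a₀/Z = 2.38 Å
λ = 2πr_n/n = 2π·2.38/6 = 2.49 Å

2.49 Å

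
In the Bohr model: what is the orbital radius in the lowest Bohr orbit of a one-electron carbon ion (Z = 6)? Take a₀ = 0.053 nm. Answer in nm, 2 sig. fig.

0.0088 nm

r_n = n²a₀/Z = 1² × 0.053 / 6
    = 1 × 0.053 / 6 = 0.0088 nm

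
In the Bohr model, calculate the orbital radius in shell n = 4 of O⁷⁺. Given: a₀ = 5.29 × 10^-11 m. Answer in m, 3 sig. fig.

1.06 × 10^-10 m

r_n = n²a₀/Z = 4² × 5.29 × 10^-11 / 8
    = 16 × 5.29 × 10^-11 / 8 = 1.06 × 10^-10 m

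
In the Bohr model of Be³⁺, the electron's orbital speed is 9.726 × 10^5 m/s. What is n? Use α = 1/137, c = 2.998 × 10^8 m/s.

v_n = Zαc/n ⇒ n = Zαc/v = 4 × 0.007299 × 2.998 × 10^8 / 9.726 × 10^5 ≈ 9.00
n = 9

9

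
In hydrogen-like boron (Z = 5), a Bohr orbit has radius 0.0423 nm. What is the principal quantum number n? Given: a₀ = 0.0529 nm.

2

r_n = n²a₀/Z ⇒ n² = rZ/a₀ = 0.0423 × 5 / 0.0529 ≈ 4.00
n = 2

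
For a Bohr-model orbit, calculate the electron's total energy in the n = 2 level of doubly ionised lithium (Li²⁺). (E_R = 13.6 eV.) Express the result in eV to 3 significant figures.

-30.6 eV

E_n = −E_R·Z²/n² = −13.6 × 3²/2² = -30.6 eV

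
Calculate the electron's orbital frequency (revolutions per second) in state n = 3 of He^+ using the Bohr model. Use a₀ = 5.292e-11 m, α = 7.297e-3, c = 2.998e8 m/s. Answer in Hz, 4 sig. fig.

9.747e14 Hz

r = n²a₀/Z = 2.381e-10 m, v = Zαc/n = 1.458e6 m/s
f = v/(2πr) = 9.747e14 Hz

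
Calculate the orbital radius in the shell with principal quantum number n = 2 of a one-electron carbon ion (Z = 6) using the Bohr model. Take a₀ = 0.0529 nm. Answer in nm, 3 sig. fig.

r_n = n²a₀/Z = 2² × 0.0529 / 6
    = 4 × 0.0529 / 6 = 0.0353 nm

0.0353 nm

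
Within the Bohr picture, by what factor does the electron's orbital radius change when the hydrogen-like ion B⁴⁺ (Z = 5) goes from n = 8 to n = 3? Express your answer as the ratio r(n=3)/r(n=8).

9/64

r ∝ Z^-1 · n^2; with Z fixed, r ∝ n^2.
r(n=3)/r(n=8) = (3/8)^2 = 9/64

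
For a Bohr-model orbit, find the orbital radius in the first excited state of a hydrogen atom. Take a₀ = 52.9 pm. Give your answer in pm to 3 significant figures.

r_n = n²a₀/Z = 2² × 52.9 / 1
    = 4 × 52.9 / 1 = 212 pm

212 pm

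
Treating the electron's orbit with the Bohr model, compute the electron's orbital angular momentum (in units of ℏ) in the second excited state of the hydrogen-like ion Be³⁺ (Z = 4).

3

L_n = nℏ, so L/ℏ = n = 3.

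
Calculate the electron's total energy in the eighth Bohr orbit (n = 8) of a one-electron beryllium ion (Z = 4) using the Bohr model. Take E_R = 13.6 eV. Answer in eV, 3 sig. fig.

-3.40 eV

E_n = −E_R·Z²/n² = −13.6 × 4²/8² = -3.40 eV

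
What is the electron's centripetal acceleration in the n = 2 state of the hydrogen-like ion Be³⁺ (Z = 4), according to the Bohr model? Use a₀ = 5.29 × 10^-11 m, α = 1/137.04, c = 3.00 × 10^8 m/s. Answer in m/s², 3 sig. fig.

r = n²a₀/Z = 5.29 × 10^-11 m, v = Zαc/n = 4.38 × 10^6 m/s
a = v²/r = (4.38 × 10^6)² / 5.29 × 10^-11 = 3.62 × 10^23 m/s²

3.62 × 10^23 m/s²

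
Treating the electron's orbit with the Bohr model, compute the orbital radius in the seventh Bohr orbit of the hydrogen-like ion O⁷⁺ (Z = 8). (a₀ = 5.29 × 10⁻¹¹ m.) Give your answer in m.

3.24 × 10⁻¹⁰ m

r_n = n²a₀/Z = 7² × 5.29 × 10⁻¹¹ / 8
    = 49 × 5.29 × 10⁻¹¹ / 8 = 3.24 × 10⁻¹⁰ m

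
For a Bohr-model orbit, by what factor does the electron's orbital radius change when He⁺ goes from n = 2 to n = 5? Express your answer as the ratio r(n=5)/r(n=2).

25/4

r ∝ Z^-1 · n^2; with Z fixed, r ∝ n^2.
r(n=5)/r(n=2) = (5/2)^2 = 25/4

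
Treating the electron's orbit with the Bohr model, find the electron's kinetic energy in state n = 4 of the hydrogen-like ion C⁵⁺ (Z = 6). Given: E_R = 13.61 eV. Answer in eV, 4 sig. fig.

For a Coulomb orbit the virial theorem gives K = −E_n.
E_n = −E_R·Z²/n², so K = E_R·Z²/n² = 13.61 × 6²/4² = 30.62 eV

30.62 eV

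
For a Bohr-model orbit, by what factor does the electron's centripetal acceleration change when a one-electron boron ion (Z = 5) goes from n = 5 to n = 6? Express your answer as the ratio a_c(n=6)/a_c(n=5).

a_c ∝ Z^3 · n^-4; with Z fixed, a_c ∝ n^-4.
a_c(n=6)/a_c(n=5) = (6/5)^-4 = 625/1296

625/1296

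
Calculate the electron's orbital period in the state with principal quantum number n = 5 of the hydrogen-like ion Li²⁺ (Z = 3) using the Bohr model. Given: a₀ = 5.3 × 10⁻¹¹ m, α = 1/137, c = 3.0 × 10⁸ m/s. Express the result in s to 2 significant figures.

2.1 × 10⁻¹⁵ s

r = n²a₀/Z = 5²·5.3 × 10⁻¹¹/3 = 4.4 × 10⁻¹⁰ m
v = Zαc/n = 3·0.0073·3.0 × 10⁸/5 = 1.3 × 10⁶ m/s
T = 2πr/v = 2.1 × 10⁻¹⁵ s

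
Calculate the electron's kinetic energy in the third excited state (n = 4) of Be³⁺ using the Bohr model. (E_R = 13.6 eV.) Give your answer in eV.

13.6 eV

For a Coulomb orbit the virial theorem gives K = −E_n.
E_n = −E_R·Z²/n², so K = E_R·Z²/n² = 13.6 × 4²/4² = 13.6 eV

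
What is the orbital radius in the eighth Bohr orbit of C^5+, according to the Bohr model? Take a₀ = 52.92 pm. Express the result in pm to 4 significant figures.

r_n = n²a₀/Z = 8² × 52.92 / 6
    = 64 × 52.92 / 6 = 564.5 pm

564.5 pm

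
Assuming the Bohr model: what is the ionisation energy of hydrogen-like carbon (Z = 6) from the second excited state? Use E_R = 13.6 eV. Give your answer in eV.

E_n = −E_R·Z²/n² = −13.6 × 6²/3² eV = -54.4 eV
Ionisation energy = −E_n = 54.4 eV

54.4 eV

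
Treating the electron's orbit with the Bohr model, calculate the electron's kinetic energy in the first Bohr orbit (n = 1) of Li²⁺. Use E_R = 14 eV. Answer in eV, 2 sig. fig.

130 eV

For a Coulomb orbit the virial theorem gives K = −E_n.
E_n = −E_R·Z²/n², so K = E_R·Z²/n² = 14 × 3²/1² = 130 eV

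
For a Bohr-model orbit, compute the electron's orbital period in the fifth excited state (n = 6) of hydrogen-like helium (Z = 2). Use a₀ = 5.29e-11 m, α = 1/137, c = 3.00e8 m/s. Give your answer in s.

8.20e-15 s

r = n²a₀/Z = 6²·5.29e-11/2 = 9.52e-10 m
v = Zαc/n = 2·0.00730·3.00e8/6 = 7.30e5 m/s
T = 2πr/v = 8.20e-15 s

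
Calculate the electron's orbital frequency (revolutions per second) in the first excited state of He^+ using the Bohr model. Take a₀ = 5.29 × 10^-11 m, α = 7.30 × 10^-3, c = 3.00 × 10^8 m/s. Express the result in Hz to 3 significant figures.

r = n²a₀/Z = 1.06 × 10^-10 m, v = Zαc/n = 2.19 × 10^6 m/s
f = v/(2πr) = 3.29 × 10^15 Hz

3.29 × 10^15 Hz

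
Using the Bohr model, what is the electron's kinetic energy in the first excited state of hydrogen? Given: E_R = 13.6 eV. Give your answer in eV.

3.40 eV

For a Coulomb orbit the virial theorem gives K = −E_n.
E_n = −E_R·Z²/n², so K = E_R·Z²/n² = 13.6 × 1²/2² = 3.40 eV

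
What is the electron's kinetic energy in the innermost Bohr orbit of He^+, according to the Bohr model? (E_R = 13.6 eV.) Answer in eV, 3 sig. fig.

54.4 eV

For a Coulomb orbit the virial theorem gives K = −E_n.
E_n = −E_R·Z²/n², so K = E_R·Z²/n² = 13.6 × 2²/1² = 54.4 eV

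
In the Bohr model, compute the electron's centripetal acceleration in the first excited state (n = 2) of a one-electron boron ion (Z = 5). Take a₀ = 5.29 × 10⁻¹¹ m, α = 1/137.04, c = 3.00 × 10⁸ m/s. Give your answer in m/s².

r = n²a₀/Z = 4.23 × 10⁻¹¹ m, v = Zαc/n = 5.47 × 10⁶ m/s
a = v²/r = (5.47 × 10⁶)² / 4.23 × 10⁻¹¹ = 7.08 × 10²³ m/s²

7.08 × 10²³ m/s²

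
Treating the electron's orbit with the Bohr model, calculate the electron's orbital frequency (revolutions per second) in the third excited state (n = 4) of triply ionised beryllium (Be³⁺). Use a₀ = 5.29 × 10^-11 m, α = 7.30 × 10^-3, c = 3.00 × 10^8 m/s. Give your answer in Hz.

1.65 × 10^15 Hz

r = n²a₀/Z = 2.12 × 10^-10 m, v = Zαc/n = 2.19 × 10^6 m/s
f = v/(2πr) = 1.65 × 10^15 Hz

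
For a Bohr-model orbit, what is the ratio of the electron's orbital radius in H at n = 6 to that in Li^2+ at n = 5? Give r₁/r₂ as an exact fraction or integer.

r ∝ Z^-1 · n^2
r₁/r₂ = (1/3)^-1 · (6/5)^2 = 108/25

108/25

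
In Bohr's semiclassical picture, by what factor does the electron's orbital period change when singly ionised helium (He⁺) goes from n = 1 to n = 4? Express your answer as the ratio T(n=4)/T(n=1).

64

T ∝ Z^-2 · n^3; with Z fixed, T ∝ n^3.
T(n=4)/T(n=1) = (4/1)^3 = 64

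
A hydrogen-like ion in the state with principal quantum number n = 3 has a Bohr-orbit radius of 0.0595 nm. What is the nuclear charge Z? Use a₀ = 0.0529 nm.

r_n = n²a₀/Z ⇒ Z = n²a₀/r = 3² × 0.0529 / 0.0595 ≈ 8.00
Z = 8

8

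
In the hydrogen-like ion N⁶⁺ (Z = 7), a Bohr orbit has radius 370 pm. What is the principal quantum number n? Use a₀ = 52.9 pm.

7

r_n = n²a₀/Z ⇒ n² = rZ/a₀ = 370 × 7 / 52.9 ≈ 48.96
n = 7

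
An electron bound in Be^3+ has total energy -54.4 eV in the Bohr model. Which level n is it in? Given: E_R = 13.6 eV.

E_n = −E_R Z²/n² ⇒ n² = E_R Z²/(−E_n) = 13.6 × 4² / 54.4 ≈ 4.00
n = 2

2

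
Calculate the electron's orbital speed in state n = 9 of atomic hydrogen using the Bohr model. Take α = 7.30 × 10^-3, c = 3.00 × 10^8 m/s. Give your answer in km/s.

v_n = Zαc/n = 1 × 0.00730 × 3.00 × 10^8 / 9
    = 243 km/s

243 km/s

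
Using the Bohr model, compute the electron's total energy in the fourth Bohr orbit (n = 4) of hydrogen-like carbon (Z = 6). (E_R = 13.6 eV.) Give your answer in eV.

-30.6 eV

E_n = −E_R·Z²/n² = −13.6 × 6²/4² = -30.6 eV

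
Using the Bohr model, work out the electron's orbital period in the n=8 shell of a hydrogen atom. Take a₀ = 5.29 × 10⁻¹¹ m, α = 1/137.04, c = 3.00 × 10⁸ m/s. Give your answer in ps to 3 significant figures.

r = n²a₀/Z = 8²·5.29 × 10⁻¹¹/1 = 3.39 × 10⁻⁹ m
v = Zαc/n = 1·0.00730·3.00 × 10⁸/8 = 2.74 × 10⁵ m/s
T = 2πr/v = 7.77 × 10⁻¹⁴ s = 0.0777 ps

0.0777 ps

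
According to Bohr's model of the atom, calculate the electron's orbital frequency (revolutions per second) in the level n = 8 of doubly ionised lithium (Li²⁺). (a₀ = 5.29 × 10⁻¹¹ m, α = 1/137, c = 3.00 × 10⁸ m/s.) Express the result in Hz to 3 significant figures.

r = n²a₀/Z = 1.13 × 10⁻⁹ m, v = Zαc/n = 8.21 × 10⁵ m/s
f = v/(2πr) = 1.16 × 10¹⁴ Hz

1.16 × 10¹⁴ Hz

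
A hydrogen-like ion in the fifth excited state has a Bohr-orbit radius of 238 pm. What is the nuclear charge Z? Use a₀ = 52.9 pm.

r_n = n²a₀/Z ⇒ Z = n²a₀/r = 6² × 52.9 / 238 ≈ 8.00
Z = 8

8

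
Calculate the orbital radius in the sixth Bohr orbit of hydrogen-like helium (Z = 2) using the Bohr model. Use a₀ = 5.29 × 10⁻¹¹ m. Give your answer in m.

9.52 × 10⁻¹⁰ m

r_n = n²a₀/Z = 6² × 5.29 × 10⁻¹¹ / 2
    = 36 × 5.29 × 10⁻¹¹ / 2 = 9.52 × 10⁻¹⁰ m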